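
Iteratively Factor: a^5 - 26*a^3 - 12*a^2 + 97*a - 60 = (a - 5)*(a^4 + 5*a^3 - a^2 - 17*a + 12) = (a - 5)*(a - 1)*(a^3 + 6*a^2 + 5*a - 12) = (a - 5)*(a - 1)^2*(a^2 + 7*a + 12) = (a - 5)*(a - 1)^2*(a + 4)*(a + 3)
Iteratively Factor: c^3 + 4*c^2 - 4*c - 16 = (c - 2)*(c^2 + 6*c + 8) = (c - 2)*(c + 2)*(c + 4)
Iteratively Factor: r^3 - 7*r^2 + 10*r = (r - 2)*(r^2 - 5*r) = (r - 5)*(r - 2)*(r)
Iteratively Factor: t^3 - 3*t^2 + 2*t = (t)*(t^2 - 3*t + 2) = t*(t - 1)*(t - 2)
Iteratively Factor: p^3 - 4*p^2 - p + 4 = (p - 4)*(p^2 - 1) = (p - 4)*(p + 1)*(p - 1)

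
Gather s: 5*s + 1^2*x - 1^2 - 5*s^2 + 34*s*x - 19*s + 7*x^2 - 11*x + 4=-5*s^2 + s*(34*x - 14) + 7*x^2 - 10*x + 3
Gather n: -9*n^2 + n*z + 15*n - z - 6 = -9*n^2 + n*(z + 15) - z - 6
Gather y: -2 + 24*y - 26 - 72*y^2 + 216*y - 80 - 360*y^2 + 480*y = -432*y^2 + 720*y - 108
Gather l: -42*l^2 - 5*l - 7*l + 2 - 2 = -42*l^2 - 12*l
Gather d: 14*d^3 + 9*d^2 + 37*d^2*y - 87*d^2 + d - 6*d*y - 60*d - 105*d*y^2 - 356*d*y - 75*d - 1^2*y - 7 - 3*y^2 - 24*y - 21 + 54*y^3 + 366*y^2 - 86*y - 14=14*d^3 + d^2*(37*y - 78) + d*(-105*y^2 - 362*y - 134) + 54*y^3 + 363*y^2 - 111*y - 42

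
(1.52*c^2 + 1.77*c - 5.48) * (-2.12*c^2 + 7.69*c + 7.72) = -3.2224*c^4 + 7.9364*c^3 + 36.9633*c^2 - 28.4768*c - 42.3056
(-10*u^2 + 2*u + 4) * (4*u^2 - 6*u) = -40*u^4 + 68*u^3 + 4*u^2 - 24*u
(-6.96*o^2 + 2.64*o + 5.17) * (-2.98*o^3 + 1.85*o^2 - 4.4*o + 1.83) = 20.7408*o^5 - 20.7432*o^4 + 20.1014*o^3 - 14.7883*o^2 - 17.9168*o + 9.4611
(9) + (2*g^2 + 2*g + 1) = 2*g^2 + 2*g + 10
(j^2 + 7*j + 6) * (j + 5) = j^3 + 12*j^2 + 41*j + 30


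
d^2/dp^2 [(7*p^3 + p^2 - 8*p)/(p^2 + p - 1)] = 2*(5*p^3 - 18*p^2 - 3*p - 7)/(p^6 + 3*p^5 - 5*p^3 + 3*p - 1)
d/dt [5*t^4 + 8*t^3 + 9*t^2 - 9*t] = 20*t^3 + 24*t^2 + 18*t - 9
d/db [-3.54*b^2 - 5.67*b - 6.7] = -7.08*b - 5.67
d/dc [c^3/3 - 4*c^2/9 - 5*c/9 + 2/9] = c^2 - 8*c/9 - 5/9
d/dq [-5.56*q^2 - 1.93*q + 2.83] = -11.12*q - 1.93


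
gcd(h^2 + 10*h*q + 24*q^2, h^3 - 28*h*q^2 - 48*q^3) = h + 4*q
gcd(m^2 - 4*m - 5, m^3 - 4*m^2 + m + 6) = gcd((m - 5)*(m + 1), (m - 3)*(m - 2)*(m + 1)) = m + 1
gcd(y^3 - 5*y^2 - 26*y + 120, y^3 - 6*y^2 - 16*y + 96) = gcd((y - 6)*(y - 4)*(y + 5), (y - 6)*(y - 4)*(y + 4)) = y^2 - 10*y + 24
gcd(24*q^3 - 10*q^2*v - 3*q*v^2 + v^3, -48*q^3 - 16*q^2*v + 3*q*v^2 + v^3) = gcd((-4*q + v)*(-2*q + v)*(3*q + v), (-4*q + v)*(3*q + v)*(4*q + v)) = 12*q^2 + q*v - v^2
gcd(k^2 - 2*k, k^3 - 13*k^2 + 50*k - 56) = k - 2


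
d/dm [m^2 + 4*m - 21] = 2*m + 4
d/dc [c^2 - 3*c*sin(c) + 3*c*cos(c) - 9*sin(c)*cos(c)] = -3*sqrt(2)*c*sin(c + pi/4) + 2*c - 9*cos(2*c) + 3*sqrt(2)*cos(c + pi/4)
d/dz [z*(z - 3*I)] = 2*z - 3*I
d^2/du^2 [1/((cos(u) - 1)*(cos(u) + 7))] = (-4*sin(u)^4 + 66*sin(u)^2 - 39*cos(u)/2 - 9*cos(3*u)/2 + 24)/((cos(u) - 1)^3*(cos(u) + 7)^3)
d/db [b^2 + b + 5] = 2*b + 1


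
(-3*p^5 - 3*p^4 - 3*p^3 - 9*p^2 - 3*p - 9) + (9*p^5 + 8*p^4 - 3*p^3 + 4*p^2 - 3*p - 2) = 6*p^5 + 5*p^4 - 6*p^3 - 5*p^2 - 6*p - 11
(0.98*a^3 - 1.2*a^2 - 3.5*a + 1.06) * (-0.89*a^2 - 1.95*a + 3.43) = -0.8722*a^5 - 0.843*a^4 + 8.8164*a^3 + 1.7656*a^2 - 14.072*a + 3.6358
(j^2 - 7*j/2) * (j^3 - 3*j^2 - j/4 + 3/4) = j^5 - 13*j^4/2 + 41*j^3/4 + 13*j^2/8 - 21*j/8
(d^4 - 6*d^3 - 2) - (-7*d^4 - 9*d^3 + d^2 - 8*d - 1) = 8*d^4 + 3*d^3 - d^2 + 8*d - 1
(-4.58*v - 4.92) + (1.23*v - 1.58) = -3.35*v - 6.5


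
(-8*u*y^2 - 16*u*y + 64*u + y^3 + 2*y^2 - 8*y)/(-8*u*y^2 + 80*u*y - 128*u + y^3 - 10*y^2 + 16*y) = (y + 4)/(y - 8)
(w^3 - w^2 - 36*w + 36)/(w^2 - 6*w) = w + 5 - 6/w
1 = 1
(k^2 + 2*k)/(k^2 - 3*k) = (k + 2)/(k - 3)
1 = 1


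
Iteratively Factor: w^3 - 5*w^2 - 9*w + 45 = (w + 3)*(w^2 - 8*w + 15) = (w - 5)*(w + 3)*(w - 3)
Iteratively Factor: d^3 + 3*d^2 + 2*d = (d + 2)*(d^2 + d) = (d + 1)*(d + 2)*(d)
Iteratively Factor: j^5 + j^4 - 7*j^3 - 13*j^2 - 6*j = (j + 1)*(j^4 - 7*j^2 - 6*j) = (j - 3)*(j + 1)*(j^3 + 3*j^2 + 2*j) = (j - 3)*(j + 1)^2*(j^2 + 2*j) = (j - 3)*(j + 1)^2*(j + 2)*(j)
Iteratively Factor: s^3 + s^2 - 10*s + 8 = (s + 4)*(s^2 - 3*s + 2) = (s - 1)*(s + 4)*(s - 2)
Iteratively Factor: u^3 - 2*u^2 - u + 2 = (u - 1)*(u^2 - u - 2) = (u - 1)*(u + 1)*(u - 2)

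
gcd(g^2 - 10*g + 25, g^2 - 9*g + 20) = g - 5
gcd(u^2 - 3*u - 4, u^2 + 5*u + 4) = u + 1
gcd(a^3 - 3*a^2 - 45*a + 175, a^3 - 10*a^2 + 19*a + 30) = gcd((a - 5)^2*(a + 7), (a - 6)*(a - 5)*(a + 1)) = a - 5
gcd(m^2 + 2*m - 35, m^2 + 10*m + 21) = m + 7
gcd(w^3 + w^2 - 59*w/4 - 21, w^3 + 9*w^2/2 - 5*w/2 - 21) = w + 7/2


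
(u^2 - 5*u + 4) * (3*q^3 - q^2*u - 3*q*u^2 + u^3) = 3*q^3*u^2 - 15*q^3*u + 12*q^3 - q^2*u^3 + 5*q^2*u^2 - 4*q^2*u - 3*q*u^4 + 15*q*u^3 - 12*q*u^2 + u^5 - 5*u^4 + 4*u^3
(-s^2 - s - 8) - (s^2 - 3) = -2*s^2 - s - 5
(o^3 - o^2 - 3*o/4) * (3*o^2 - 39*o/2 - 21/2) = 3*o^5 - 45*o^4/2 + 27*o^3/4 + 201*o^2/8 + 63*o/8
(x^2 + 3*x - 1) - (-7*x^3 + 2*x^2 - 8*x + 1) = 7*x^3 - x^2 + 11*x - 2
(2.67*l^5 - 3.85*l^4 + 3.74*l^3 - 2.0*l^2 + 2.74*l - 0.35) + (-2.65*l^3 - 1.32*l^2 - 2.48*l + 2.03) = 2.67*l^5 - 3.85*l^4 + 1.09*l^3 - 3.32*l^2 + 0.26*l + 1.68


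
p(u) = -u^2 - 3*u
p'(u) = -2*u - 3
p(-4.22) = -5.15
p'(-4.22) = 5.44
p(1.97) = -9.79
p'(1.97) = -6.94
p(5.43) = -45.77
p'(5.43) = -13.86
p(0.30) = -0.99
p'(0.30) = -3.60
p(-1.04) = 2.04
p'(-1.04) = -0.92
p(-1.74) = 2.19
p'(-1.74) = 0.48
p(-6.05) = -18.45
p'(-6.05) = 9.10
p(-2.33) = 1.56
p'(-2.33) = 1.66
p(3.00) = -18.00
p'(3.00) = -9.00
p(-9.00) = -54.00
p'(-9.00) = 15.00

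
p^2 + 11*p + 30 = (p + 5)*(p + 6)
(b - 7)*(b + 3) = b^2 - 4*b - 21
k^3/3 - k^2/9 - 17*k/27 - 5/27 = (k/3 + 1/3)*(k - 5/3)*(k + 1/3)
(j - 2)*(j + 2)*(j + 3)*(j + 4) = j^4 + 7*j^3 + 8*j^2 - 28*j - 48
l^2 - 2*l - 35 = (l - 7)*(l + 5)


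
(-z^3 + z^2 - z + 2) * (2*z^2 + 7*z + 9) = -2*z^5 - 5*z^4 - 4*z^3 + 6*z^2 + 5*z + 18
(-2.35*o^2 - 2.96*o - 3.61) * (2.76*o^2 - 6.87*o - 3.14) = -6.486*o^4 + 7.9749*o^3 + 17.7506*o^2 + 34.0951*o + 11.3354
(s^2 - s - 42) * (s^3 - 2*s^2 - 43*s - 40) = s^5 - 3*s^4 - 83*s^3 + 87*s^2 + 1846*s + 1680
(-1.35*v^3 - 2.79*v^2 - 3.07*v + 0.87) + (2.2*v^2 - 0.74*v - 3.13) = -1.35*v^3 - 0.59*v^2 - 3.81*v - 2.26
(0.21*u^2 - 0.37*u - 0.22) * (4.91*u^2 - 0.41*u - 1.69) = 1.0311*u^4 - 1.9028*u^3 - 1.2834*u^2 + 0.7155*u + 0.3718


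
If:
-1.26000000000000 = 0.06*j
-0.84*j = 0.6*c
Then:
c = 29.40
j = -21.00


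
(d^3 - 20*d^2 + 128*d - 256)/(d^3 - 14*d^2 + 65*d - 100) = (d^2 - 16*d + 64)/(d^2 - 10*d + 25)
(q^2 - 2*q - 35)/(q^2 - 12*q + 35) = (q + 5)/(q - 5)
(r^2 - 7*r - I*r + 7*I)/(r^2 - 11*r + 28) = (r - I)/(r - 4)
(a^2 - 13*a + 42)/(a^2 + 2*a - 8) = (a^2 - 13*a + 42)/(a^2 + 2*a - 8)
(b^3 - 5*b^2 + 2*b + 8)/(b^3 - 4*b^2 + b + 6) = (b - 4)/(b - 3)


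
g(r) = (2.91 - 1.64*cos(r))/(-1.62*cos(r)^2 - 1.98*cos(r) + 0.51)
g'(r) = (2.91 - 1.64*cos(r))*(-3.24*sin(r)*cos(r) - 1.98*sin(r))/(-1.62*cos(r)^2 - 1.98*cos(r) + 0.51)^2 + 1.64*sin(r)/(-1.62*cos(r)^2 - 1.98*cos(r) + 0.51)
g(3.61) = 4.43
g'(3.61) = -2.60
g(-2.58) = 4.19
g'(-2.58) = -2.51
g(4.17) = 3.41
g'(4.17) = -0.46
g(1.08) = -2.73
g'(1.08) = -12.63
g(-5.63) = -0.77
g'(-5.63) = -1.50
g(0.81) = -1.09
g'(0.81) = -2.79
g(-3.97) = 3.63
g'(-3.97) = 1.60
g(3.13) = 5.23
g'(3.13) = 0.11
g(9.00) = 4.54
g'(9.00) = 2.58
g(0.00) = -0.41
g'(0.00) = 0.00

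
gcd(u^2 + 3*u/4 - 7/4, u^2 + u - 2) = u - 1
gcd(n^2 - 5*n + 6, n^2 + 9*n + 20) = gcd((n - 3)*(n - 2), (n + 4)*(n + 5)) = 1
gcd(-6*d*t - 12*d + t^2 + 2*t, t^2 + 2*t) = t + 2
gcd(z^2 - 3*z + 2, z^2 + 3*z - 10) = z - 2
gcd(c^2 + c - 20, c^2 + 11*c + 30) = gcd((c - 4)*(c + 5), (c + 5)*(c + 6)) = c + 5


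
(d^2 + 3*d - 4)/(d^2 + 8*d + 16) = (d - 1)/(d + 4)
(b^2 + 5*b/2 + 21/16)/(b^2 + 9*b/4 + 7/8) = (4*b + 3)/(2*(2*b + 1))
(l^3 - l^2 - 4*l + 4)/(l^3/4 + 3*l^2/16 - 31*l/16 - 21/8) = 16*(l^2 - 3*l + 2)/(4*l^2 - 5*l - 21)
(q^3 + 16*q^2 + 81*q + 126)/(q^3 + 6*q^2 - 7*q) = (q^2 + 9*q + 18)/(q*(q - 1))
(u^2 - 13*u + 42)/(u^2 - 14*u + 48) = (u - 7)/(u - 8)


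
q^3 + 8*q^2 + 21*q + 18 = (q + 2)*(q + 3)^2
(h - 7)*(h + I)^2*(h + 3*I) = h^4 - 7*h^3 + 5*I*h^3 - 7*h^2 - 35*I*h^2 + 49*h - 3*I*h + 21*I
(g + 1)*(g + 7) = g^2 + 8*g + 7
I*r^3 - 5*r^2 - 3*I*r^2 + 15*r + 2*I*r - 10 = (r - 2)*(r + 5*I)*(I*r - I)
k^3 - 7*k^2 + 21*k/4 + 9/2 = (k - 6)*(k - 3/2)*(k + 1/2)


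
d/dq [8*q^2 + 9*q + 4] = 16*q + 9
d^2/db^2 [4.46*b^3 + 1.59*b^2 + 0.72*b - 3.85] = 26.76*b + 3.18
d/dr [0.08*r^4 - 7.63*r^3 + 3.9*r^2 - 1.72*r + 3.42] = 0.32*r^3 - 22.89*r^2 + 7.8*r - 1.72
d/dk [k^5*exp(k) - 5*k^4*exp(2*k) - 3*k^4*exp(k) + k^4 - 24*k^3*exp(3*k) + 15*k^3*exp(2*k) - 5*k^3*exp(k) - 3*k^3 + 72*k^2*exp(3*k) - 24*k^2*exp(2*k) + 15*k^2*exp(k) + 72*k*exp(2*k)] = k^5*exp(k) - 10*k^4*exp(2*k) + 2*k^4*exp(k) - 72*k^3*exp(3*k) + 10*k^3*exp(2*k) - 17*k^3*exp(k) + 4*k^3 + 144*k^2*exp(3*k) - 3*k^2*exp(2*k) - 9*k^2 + 144*k*exp(3*k) + 96*k*exp(2*k) + 30*k*exp(k) + 72*exp(2*k)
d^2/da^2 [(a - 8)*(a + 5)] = 2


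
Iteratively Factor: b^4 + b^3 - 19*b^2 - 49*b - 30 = (b + 3)*(b^3 - 2*b^2 - 13*b - 10) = (b + 2)*(b + 3)*(b^2 - 4*b - 5) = (b - 5)*(b + 2)*(b + 3)*(b + 1)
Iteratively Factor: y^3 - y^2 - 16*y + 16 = (y - 1)*(y^2 - 16) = (y - 4)*(y - 1)*(y + 4)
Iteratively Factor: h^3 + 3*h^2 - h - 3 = (h - 1)*(h^2 + 4*h + 3) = (h - 1)*(h + 1)*(h + 3)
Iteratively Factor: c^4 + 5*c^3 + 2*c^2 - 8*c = (c)*(c^3 + 5*c^2 + 2*c - 8) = c*(c + 4)*(c^2 + c - 2) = c*(c + 2)*(c + 4)*(c - 1)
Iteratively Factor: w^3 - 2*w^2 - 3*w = (w + 1)*(w^2 - 3*w) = w*(w + 1)*(w - 3)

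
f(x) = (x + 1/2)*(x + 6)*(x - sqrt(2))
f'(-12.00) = 303.75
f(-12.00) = -925.58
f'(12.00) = 547.87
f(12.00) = 2381.80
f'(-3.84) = -1.01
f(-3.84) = 37.91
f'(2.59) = 40.28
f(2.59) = 31.21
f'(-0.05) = -6.69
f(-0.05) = -3.92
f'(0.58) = 0.72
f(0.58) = -5.93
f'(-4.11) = 2.68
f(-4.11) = 37.69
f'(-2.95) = -10.09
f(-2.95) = 32.61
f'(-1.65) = -14.81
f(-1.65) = 15.33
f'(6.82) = 202.71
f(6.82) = 507.29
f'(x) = (x + 1/2)*(x + 6) + (x + 1/2)*(x - sqrt(2)) + (x + 6)*(x - sqrt(2))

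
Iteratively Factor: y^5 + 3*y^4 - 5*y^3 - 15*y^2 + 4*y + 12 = (y + 1)*(y^4 + 2*y^3 - 7*y^2 - 8*y + 12) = (y + 1)*(y + 3)*(y^3 - y^2 - 4*y + 4) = (y - 1)*(y + 1)*(y + 3)*(y^2 - 4) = (y - 2)*(y - 1)*(y + 1)*(y + 3)*(y + 2)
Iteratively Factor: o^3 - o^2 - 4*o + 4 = (o - 2)*(o^2 + o - 2) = (o - 2)*(o + 2)*(o - 1)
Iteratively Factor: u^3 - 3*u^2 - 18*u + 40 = (u - 5)*(u^2 + 2*u - 8) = (u - 5)*(u - 2)*(u + 4)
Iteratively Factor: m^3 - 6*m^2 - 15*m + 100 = (m - 5)*(m^2 - m - 20) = (m - 5)^2*(m + 4)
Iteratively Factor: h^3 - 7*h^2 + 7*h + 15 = (h - 3)*(h^2 - 4*h - 5) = (h - 3)*(h + 1)*(h - 5)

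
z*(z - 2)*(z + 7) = z^3 + 5*z^2 - 14*z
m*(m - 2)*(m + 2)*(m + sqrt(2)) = m^4 + sqrt(2)*m^3 - 4*m^2 - 4*sqrt(2)*m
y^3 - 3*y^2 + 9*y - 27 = (y - 3)*(y - 3*I)*(y + 3*I)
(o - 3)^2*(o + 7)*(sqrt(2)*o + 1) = sqrt(2)*o^4 + o^3 + sqrt(2)*o^3 - 33*sqrt(2)*o^2 + o^2 - 33*o + 63*sqrt(2)*o + 63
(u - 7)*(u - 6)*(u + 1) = u^3 - 12*u^2 + 29*u + 42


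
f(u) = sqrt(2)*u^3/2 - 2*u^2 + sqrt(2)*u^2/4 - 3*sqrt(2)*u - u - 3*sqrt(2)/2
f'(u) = 3*sqrt(2)*u^2/2 - 4*u + sqrt(2)*u/2 - 3*sqrt(2) - 1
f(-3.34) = -29.32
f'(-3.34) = 29.42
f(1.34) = -10.40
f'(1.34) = -5.85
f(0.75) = -6.68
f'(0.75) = -6.52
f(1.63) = -11.98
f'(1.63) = -4.97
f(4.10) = -2.56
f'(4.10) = 16.92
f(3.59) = -9.45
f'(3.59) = 10.28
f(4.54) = 6.31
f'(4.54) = 23.53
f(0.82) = -7.14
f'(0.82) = -6.52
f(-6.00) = -182.67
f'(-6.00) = 90.88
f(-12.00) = -1398.18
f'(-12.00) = 339.74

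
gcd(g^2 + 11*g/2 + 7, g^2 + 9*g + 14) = g + 2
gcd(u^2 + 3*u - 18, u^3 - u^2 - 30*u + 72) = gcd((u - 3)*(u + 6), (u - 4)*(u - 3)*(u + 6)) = u^2 + 3*u - 18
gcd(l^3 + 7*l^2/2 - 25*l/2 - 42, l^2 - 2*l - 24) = l + 4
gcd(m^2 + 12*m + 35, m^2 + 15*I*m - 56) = 1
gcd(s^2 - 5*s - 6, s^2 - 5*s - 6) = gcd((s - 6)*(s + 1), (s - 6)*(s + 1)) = s^2 - 5*s - 6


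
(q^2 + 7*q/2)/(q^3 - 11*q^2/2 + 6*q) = (2*q + 7)/(2*q^2 - 11*q + 12)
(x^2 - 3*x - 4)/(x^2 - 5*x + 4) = (x + 1)/(x - 1)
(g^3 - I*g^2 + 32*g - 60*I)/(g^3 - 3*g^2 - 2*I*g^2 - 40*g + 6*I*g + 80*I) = (g^2 + I*g + 30)/(g^2 - 3*g - 40)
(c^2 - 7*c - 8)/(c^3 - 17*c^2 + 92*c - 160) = (c + 1)/(c^2 - 9*c + 20)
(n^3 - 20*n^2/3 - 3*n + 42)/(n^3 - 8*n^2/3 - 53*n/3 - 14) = (n - 3)/(n + 1)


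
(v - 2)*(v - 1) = v^2 - 3*v + 2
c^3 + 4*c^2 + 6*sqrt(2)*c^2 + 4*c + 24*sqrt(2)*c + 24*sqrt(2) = (c + 2)^2*(c + 6*sqrt(2))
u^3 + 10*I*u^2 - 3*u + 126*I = (u - 3*I)*(u + 6*I)*(u + 7*I)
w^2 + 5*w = w*(w + 5)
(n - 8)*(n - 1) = n^2 - 9*n + 8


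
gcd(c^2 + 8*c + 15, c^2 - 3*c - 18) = c + 3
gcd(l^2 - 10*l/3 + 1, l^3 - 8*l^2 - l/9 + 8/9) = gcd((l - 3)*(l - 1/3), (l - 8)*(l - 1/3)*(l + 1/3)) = l - 1/3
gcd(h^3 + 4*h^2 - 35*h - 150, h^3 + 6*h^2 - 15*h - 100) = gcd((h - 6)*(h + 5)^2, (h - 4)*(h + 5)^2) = h^2 + 10*h + 25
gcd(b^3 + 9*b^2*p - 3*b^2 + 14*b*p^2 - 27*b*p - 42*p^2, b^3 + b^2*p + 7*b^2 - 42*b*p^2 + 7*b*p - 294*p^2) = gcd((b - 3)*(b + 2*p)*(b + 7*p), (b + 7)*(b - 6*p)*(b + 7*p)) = b + 7*p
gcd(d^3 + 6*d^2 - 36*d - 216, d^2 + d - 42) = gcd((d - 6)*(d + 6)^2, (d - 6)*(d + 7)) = d - 6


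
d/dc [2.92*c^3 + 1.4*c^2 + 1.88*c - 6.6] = 8.76*c^2 + 2.8*c + 1.88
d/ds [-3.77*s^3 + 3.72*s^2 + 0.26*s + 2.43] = -11.31*s^2 + 7.44*s + 0.26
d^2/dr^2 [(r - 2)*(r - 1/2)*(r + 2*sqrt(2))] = 6*r - 5 + 4*sqrt(2)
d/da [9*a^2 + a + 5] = 18*a + 1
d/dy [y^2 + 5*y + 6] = 2*y + 5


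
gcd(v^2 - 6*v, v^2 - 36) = v - 6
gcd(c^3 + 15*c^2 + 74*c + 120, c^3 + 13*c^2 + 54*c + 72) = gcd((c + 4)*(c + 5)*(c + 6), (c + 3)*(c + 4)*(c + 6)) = c^2 + 10*c + 24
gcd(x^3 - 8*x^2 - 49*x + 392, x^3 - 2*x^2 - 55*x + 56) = x^2 - x - 56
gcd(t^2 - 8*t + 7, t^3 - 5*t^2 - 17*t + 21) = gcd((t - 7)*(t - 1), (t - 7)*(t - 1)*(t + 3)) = t^2 - 8*t + 7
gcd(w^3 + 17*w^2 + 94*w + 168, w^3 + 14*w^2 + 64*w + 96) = w^2 + 10*w + 24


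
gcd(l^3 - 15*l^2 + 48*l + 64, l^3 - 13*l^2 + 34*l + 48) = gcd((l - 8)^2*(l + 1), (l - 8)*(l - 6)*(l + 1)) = l^2 - 7*l - 8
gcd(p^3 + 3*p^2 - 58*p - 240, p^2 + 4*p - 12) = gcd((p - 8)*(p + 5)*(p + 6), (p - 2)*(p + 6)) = p + 6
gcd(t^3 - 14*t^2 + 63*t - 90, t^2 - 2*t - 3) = t - 3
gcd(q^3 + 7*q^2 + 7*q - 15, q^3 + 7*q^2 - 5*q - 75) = q + 5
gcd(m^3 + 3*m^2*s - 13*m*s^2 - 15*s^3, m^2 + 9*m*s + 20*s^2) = m + 5*s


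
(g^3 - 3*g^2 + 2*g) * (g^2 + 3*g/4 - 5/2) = g^5 - 9*g^4/4 - 11*g^3/4 + 9*g^2 - 5*g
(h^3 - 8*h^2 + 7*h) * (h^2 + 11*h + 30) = h^5 + 3*h^4 - 51*h^3 - 163*h^2 + 210*h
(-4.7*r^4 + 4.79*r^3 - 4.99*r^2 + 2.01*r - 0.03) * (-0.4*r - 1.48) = 1.88*r^5 + 5.04*r^4 - 5.0932*r^3 + 6.5812*r^2 - 2.9628*r + 0.0444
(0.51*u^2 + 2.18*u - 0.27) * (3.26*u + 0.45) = 1.6626*u^3 + 7.3363*u^2 + 0.1008*u - 0.1215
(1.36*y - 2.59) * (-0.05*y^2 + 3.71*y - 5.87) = -0.068*y^3 + 5.1751*y^2 - 17.5921*y + 15.2033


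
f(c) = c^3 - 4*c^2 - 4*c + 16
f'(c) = 3*c^2 - 8*c - 4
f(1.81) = 1.59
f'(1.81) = -8.65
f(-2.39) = -10.94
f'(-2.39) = 32.26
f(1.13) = 7.82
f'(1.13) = -9.21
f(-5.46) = -244.18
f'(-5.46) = 129.11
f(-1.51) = 9.48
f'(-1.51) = 14.92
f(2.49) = -3.32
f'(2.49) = -5.32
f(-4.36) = -125.48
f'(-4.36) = 87.91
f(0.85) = 10.32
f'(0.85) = -8.63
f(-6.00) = -320.00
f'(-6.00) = 152.00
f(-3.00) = -35.00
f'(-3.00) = 47.00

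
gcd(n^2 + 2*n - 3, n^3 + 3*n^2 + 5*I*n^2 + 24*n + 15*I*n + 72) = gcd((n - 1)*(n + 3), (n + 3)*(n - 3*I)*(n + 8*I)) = n + 3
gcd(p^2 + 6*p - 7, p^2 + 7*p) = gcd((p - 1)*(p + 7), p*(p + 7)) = p + 7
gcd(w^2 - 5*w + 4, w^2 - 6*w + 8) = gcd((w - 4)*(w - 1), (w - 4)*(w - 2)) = w - 4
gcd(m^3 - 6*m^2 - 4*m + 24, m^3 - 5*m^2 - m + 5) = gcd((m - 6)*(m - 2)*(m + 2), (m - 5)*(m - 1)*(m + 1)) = 1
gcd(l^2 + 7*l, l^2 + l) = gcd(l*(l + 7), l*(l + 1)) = l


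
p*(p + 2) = p^2 + 2*p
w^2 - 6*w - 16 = (w - 8)*(w + 2)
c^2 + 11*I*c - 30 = (c + 5*I)*(c + 6*I)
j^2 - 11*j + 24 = (j - 8)*(j - 3)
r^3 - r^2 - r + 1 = (r - 1)^2*(r + 1)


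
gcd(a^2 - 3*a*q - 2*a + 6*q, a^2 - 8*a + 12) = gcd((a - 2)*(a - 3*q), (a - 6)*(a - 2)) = a - 2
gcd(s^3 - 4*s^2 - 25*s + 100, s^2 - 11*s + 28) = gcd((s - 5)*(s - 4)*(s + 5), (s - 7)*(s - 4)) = s - 4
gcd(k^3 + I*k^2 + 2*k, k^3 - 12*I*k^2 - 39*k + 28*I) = k - I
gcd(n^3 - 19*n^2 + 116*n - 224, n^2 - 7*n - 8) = n - 8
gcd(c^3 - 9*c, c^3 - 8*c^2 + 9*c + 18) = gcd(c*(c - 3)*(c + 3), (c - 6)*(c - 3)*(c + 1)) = c - 3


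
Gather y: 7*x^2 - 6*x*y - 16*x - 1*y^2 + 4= 7*x^2 - 6*x*y - 16*x - y^2 + 4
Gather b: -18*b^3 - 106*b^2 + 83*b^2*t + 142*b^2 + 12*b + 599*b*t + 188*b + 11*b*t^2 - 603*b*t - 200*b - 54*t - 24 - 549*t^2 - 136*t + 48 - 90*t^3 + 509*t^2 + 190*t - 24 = -18*b^3 + b^2*(83*t + 36) + b*(11*t^2 - 4*t) - 90*t^3 - 40*t^2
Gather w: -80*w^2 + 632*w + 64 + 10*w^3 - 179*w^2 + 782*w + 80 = 10*w^3 - 259*w^2 + 1414*w + 144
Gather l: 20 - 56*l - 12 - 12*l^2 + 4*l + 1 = -12*l^2 - 52*l + 9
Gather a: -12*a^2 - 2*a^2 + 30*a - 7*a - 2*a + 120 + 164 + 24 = -14*a^2 + 21*a + 308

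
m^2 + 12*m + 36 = (m + 6)^2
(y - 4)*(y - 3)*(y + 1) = y^3 - 6*y^2 + 5*y + 12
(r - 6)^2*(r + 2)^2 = r^4 - 8*r^3 - 8*r^2 + 96*r + 144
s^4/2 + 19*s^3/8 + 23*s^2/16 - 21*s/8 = s*(s/2 + 1)*(s - 3/4)*(s + 7/2)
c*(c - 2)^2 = c^3 - 4*c^2 + 4*c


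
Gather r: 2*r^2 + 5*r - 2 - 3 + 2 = 2*r^2 + 5*r - 3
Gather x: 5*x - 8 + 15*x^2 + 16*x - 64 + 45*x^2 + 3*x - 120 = 60*x^2 + 24*x - 192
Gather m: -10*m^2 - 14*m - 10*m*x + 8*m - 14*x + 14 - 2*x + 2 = -10*m^2 + m*(-10*x - 6) - 16*x + 16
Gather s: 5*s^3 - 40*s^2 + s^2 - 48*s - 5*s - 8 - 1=5*s^3 - 39*s^2 - 53*s - 9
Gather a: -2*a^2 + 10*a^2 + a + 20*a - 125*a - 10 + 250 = 8*a^2 - 104*a + 240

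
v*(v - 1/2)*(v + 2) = v^3 + 3*v^2/2 - v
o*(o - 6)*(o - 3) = o^3 - 9*o^2 + 18*o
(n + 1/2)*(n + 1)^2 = n^3 + 5*n^2/2 + 2*n + 1/2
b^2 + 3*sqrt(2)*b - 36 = (b - 3*sqrt(2))*(b + 6*sqrt(2))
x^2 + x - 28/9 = (x - 4/3)*(x + 7/3)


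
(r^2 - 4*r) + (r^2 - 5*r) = 2*r^2 - 9*r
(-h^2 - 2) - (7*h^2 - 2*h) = -8*h^2 + 2*h - 2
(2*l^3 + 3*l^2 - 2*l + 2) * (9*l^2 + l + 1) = 18*l^5 + 29*l^4 - 13*l^3 + 19*l^2 + 2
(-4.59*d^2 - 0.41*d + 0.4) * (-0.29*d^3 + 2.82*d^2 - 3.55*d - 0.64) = 1.3311*d^5 - 12.8249*d^4 + 15.0223*d^3 + 5.5211*d^2 - 1.1576*d - 0.256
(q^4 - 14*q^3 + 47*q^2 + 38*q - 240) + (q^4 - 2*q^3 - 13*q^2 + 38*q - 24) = 2*q^4 - 16*q^3 + 34*q^2 + 76*q - 264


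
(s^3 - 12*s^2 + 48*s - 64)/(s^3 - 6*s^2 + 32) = (s - 4)/(s + 2)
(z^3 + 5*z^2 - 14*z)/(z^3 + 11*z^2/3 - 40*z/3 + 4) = 3*z*(z + 7)/(3*z^2 + 17*z - 6)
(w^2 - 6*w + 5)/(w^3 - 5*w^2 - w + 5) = 1/(w + 1)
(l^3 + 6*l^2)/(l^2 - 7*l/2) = 2*l*(l + 6)/(2*l - 7)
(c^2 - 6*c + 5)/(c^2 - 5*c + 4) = (c - 5)/(c - 4)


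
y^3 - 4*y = y*(y - 2)*(y + 2)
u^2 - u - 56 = (u - 8)*(u + 7)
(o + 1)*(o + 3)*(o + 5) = o^3 + 9*o^2 + 23*o + 15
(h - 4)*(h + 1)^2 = h^3 - 2*h^2 - 7*h - 4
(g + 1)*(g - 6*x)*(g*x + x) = g^3*x - 6*g^2*x^2 + 2*g^2*x - 12*g*x^2 + g*x - 6*x^2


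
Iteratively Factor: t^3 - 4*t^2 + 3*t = (t)*(t^2 - 4*t + 3) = t*(t - 1)*(t - 3)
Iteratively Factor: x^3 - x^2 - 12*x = (x + 3)*(x^2 - 4*x) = (x - 4)*(x + 3)*(x)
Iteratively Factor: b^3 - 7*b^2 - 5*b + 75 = (b - 5)*(b^2 - 2*b - 15) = (b - 5)^2*(b + 3)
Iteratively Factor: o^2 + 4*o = (o + 4)*(o)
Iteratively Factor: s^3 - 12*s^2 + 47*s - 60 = (s - 3)*(s^2 - 9*s + 20) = (s - 5)*(s - 3)*(s - 4)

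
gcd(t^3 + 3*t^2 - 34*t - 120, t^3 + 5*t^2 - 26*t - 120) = t + 4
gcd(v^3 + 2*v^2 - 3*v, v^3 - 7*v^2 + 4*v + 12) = 1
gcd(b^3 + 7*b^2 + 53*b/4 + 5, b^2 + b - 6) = 1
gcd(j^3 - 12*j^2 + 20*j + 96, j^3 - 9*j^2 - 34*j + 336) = j - 8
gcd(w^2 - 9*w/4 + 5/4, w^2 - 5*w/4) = w - 5/4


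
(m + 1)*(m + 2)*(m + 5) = m^3 + 8*m^2 + 17*m + 10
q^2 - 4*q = q*(q - 4)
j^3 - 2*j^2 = j^2*(j - 2)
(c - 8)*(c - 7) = c^2 - 15*c + 56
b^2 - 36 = (b - 6)*(b + 6)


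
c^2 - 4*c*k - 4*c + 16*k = (c - 4)*(c - 4*k)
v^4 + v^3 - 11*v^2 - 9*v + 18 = (v - 3)*(v - 1)*(v + 2)*(v + 3)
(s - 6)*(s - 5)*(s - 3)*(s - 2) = s^4 - 16*s^3 + 91*s^2 - 216*s + 180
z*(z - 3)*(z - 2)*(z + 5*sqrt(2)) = z^4 - 5*z^3 + 5*sqrt(2)*z^3 - 25*sqrt(2)*z^2 + 6*z^2 + 30*sqrt(2)*z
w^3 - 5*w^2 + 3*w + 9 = (w - 3)^2*(w + 1)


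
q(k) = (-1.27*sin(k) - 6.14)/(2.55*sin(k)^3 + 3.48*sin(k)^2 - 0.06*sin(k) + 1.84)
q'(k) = (-1.27*sin(k) - 6.14)*(-7.65*sin(k)^2*cos(k) - 6.96*sin(k)*cos(k) + 0.06*cos(k))/(2.55*sin(k)^3 + 3.48*sin(k)^2 - 0.06*sin(k) + 1.84)^2 - 1.27*cos(k)/(2.55*sin(k)^3 + 3.48*sin(k)^2 - 0.06*sin(k) + 1.84)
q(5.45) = -1.89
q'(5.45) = -0.78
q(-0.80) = -1.91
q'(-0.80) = -0.87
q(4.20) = -1.77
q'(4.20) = 0.31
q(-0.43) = -2.46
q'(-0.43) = -2.10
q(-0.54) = -2.24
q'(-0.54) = -1.72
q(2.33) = -1.53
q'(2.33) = -1.88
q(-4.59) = -0.96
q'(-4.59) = -0.20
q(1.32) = -1.00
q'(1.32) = 0.42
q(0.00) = -3.34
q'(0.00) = -0.80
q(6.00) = -2.79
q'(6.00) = -2.41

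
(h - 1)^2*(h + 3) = h^3 + h^2 - 5*h + 3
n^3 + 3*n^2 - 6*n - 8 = (n - 2)*(n + 1)*(n + 4)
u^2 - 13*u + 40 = (u - 8)*(u - 5)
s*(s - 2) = s^2 - 2*s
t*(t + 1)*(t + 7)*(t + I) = t^4 + 8*t^3 + I*t^3 + 7*t^2 + 8*I*t^2 + 7*I*t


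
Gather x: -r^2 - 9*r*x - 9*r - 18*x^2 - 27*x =-r^2 - 9*r - 18*x^2 + x*(-9*r - 27)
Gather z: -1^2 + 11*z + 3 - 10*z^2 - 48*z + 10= -10*z^2 - 37*z + 12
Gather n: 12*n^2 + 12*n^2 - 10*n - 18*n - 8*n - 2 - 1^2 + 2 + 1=24*n^2 - 36*n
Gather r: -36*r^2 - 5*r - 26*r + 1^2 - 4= -36*r^2 - 31*r - 3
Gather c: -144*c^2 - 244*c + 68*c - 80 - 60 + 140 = -144*c^2 - 176*c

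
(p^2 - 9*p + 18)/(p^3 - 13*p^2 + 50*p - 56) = (p^2 - 9*p + 18)/(p^3 - 13*p^2 + 50*p - 56)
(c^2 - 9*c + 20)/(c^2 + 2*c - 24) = (c - 5)/(c + 6)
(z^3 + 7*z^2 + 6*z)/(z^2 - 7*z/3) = 3*(z^2 + 7*z + 6)/(3*z - 7)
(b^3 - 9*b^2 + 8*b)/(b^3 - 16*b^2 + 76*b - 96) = b*(b - 1)/(b^2 - 8*b + 12)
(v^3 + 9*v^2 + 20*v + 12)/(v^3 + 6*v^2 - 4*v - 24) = (v + 1)/(v - 2)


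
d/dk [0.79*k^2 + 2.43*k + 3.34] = 1.58*k + 2.43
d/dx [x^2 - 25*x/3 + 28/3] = 2*x - 25/3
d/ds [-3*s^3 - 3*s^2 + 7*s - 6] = -9*s^2 - 6*s + 7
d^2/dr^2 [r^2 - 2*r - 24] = 2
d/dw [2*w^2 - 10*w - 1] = 4*w - 10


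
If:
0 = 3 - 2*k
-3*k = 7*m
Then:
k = 3/2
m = -9/14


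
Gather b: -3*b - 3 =-3*b - 3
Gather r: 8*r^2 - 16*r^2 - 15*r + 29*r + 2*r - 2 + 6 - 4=-8*r^2 + 16*r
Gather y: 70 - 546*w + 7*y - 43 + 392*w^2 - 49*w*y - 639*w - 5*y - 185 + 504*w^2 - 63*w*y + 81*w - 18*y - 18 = 896*w^2 - 1104*w + y*(-112*w - 16) - 176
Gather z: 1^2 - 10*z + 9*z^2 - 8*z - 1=9*z^2 - 18*z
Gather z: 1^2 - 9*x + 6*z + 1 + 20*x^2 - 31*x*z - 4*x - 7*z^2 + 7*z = 20*x^2 - 13*x - 7*z^2 + z*(13 - 31*x) + 2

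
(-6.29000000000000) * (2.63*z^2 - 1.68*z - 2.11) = -16.5427*z^2 + 10.5672*z + 13.2719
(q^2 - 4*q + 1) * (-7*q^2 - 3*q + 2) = -7*q^4 + 25*q^3 + 7*q^2 - 11*q + 2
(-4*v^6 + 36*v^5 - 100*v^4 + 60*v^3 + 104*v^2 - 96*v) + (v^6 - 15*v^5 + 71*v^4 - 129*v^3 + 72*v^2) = -3*v^6 + 21*v^5 - 29*v^4 - 69*v^3 + 176*v^2 - 96*v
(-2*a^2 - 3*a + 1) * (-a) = 2*a^3 + 3*a^2 - a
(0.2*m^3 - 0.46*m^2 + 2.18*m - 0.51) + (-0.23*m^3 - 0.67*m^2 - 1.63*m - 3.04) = -0.03*m^3 - 1.13*m^2 + 0.55*m - 3.55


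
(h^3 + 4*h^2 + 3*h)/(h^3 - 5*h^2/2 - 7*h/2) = 2*(h + 3)/(2*h - 7)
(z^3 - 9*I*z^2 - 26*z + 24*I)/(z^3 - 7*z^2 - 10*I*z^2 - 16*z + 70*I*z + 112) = (z^2 - 7*I*z - 12)/(z^2 - z*(7 + 8*I) + 56*I)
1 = 1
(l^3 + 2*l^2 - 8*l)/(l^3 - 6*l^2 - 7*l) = (-l^2 - 2*l + 8)/(-l^2 + 6*l + 7)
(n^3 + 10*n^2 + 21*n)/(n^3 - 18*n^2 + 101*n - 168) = n*(n^2 + 10*n + 21)/(n^3 - 18*n^2 + 101*n - 168)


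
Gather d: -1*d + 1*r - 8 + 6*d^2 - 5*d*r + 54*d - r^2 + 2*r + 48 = 6*d^2 + d*(53 - 5*r) - r^2 + 3*r + 40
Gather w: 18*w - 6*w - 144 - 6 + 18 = 12*w - 132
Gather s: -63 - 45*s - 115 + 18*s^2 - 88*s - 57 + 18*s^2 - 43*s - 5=36*s^2 - 176*s - 240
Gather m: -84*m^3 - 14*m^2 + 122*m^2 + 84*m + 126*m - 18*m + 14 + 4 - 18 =-84*m^3 + 108*m^2 + 192*m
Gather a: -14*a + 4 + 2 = 6 - 14*a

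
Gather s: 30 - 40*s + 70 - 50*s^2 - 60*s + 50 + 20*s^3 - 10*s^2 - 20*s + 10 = 20*s^3 - 60*s^2 - 120*s + 160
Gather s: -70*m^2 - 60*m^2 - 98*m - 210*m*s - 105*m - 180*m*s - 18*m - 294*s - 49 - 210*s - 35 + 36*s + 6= -130*m^2 - 221*m + s*(-390*m - 468) - 78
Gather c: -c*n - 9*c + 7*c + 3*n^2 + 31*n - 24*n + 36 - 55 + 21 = c*(-n - 2) + 3*n^2 + 7*n + 2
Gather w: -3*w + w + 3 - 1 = 2 - 2*w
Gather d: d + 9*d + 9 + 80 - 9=10*d + 80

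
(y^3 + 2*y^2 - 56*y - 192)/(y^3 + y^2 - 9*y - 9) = (y^3 + 2*y^2 - 56*y - 192)/(y^3 + y^2 - 9*y - 9)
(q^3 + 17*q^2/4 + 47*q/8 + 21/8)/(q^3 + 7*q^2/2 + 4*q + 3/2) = (q + 7/4)/(q + 1)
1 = 1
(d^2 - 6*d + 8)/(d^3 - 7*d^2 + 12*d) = (d - 2)/(d*(d - 3))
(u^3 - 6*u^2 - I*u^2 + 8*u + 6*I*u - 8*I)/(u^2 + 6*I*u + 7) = (u^2 - 6*u + 8)/(u + 7*I)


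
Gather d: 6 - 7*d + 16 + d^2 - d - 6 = d^2 - 8*d + 16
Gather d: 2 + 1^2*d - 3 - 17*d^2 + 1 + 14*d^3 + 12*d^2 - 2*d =14*d^3 - 5*d^2 - d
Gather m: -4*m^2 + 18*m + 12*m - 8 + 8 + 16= -4*m^2 + 30*m + 16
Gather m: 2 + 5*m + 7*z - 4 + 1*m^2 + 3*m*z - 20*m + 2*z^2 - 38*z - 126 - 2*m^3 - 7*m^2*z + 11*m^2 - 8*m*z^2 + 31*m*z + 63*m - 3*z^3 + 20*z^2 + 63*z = -2*m^3 + m^2*(12 - 7*z) + m*(-8*z^2 + 34*z + 48) - 3*z^3 + 22*z^2 + 32*z - 128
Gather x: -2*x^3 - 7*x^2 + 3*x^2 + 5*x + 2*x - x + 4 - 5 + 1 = -2*x^3 - 4*x^2 + 6*x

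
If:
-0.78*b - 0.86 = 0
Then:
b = -1.10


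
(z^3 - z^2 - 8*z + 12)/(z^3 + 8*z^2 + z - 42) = (z - 2)/(z + 7)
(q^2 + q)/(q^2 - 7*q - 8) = q/(q - 8)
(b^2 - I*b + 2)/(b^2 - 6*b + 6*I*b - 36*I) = (b^2 - I*b + 2)/(b^2 + 6*b*(-1 + I) - 36*I)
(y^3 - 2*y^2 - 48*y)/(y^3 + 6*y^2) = (y - 8)/y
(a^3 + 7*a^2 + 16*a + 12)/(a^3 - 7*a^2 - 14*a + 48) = (a^2 + 4*a + 4)/(a^2 - 10*a + 16)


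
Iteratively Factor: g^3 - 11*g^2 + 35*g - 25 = (g - 5)*(g^2 - 6*g + 5) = (g - 5)^2*(g - 1)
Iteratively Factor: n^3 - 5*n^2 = (n)*(n^2 - 5*n) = n^2*(n - 5)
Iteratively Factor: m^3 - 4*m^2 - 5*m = (m + 1)*(m^2 - 5*m) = (m - 5)*(m + 1)*(m)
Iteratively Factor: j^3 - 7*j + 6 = (j + 3)*(j^2 - 3*j + 2) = (j - 1)*(j + 3)*(j - 2)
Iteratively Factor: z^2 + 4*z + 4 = (z + 2)*(z + 2)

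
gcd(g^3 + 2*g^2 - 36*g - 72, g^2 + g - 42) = g - 6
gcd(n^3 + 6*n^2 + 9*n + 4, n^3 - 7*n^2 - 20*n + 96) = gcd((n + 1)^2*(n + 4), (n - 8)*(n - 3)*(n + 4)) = n + 4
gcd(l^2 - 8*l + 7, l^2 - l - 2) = 1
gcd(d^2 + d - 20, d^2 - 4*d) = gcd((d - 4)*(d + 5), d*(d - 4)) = d - 4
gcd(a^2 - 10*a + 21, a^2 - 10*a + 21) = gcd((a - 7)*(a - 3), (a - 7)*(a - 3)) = a^2 - 10*a + 21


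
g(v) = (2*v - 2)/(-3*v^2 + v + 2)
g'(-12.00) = 0.01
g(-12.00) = 0.06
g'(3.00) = 0.05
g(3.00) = -0.18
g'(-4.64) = 0.04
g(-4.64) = 0.17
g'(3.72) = 0.03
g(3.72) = -0.15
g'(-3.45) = 0.09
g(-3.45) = 0.24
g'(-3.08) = 0.11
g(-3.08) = 0.28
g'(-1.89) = 0.45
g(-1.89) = 0.54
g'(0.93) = 0.26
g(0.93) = -0.42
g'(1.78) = 0.11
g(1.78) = -0.27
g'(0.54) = 0.46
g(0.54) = -0.55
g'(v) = (2*v - 2)*(6*v - 1)/(-3*v^2 + v + 2)^2 + 2/(-3*v^2 + v + 2)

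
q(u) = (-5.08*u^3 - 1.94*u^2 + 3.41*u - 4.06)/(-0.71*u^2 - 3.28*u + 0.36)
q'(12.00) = 6.65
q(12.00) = 63.87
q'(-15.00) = 5.84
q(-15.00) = -151.13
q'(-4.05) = -293.62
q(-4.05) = 144.01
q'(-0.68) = -3.01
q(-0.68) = -2.51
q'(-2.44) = -19.36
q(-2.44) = 12.06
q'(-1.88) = -10.12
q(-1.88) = 4.09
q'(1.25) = 2.47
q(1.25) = 2.63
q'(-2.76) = -28.60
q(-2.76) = 19.62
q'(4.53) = 5.49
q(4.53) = 17.22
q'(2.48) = 4.31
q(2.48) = 7.00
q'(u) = (1.42*u + 3.28)*(-5.08*u^3 - 1.94*u^2 + 3.41*u - 4.06)/(-0.71*u^2 - 3.28*u + 0.36)^2 + (-15.24*u^2 - 3.88*u + 3.41)/(-0.71*u^2 - 3.28*u + 0.36) = (3.6068*u^4 + 33.3248*u^3 + 3.2979*u^2 - 7.162*u - 12.0892)/(0.5041*u^4 + 4.6576*u^3 + 10.2472*u^2 - 2.3616*u + 0.1296)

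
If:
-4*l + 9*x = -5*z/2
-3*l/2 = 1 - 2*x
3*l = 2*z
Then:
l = -9/13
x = -1/52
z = -27/26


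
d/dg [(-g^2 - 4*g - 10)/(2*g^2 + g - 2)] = (7*g^2 + 44*g + 18)/(4*g^4 + 4*g^3 - 7*g^2 - 4*g + 4)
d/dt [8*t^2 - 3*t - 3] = 16*t - 3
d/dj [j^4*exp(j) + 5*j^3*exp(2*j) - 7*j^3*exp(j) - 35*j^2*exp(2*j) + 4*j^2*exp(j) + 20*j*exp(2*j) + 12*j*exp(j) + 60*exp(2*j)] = (j^4 + 10*j^3*exp(j) - 3*j^3 - 55*j^2*exp(j) - 17*j^2 - 30*j*exp(j) + 20*j + 140*exp(j) + 12)*exp(j)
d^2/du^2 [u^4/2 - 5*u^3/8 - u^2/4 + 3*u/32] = 6*u^2 - 15*u/4 - 1/2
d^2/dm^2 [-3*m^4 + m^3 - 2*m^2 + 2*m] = -36*m^2 + 6*m - 4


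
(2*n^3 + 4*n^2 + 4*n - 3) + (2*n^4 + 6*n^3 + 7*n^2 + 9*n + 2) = 2*n^4 + 8*n^3 + 11*n^2 + 13*n - 1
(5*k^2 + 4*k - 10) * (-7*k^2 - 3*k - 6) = -35*k^4 - 43*k^3 + 28*k^2 + 6*k + 60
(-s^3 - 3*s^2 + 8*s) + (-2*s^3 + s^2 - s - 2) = -3*s^3 - 2*s^2 + 7*s - 2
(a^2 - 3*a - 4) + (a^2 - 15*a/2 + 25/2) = 2*a^2 - 21*a/2 + 17/2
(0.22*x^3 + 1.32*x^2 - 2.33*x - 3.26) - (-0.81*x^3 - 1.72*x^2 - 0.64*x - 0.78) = 1.03*x^3 + 3.04*x^2 - 1.69*x - 2.48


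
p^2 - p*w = p*(p - w)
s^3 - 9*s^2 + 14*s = s*(s - 7)*(s - 2)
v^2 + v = v*(v + 1)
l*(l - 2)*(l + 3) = l^3 + l^2 - 6*l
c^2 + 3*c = c*(c + 3)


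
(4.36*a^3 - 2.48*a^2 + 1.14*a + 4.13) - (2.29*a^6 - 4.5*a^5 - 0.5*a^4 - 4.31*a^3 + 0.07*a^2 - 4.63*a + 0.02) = -2.29*a^6 + 4.5*a^5 + 0.5*a^4 + 8.67*a^3 - 2.55*a^2 + 5.77*a + 4.11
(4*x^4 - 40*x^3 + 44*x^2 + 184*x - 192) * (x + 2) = 4*x^5 - 32*x^4 - 36*x^3 + 272*x^2 + 176*x - 384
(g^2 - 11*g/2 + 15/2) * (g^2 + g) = g^4 - 9*g^3/2 + 2*g^2 + 15*g/2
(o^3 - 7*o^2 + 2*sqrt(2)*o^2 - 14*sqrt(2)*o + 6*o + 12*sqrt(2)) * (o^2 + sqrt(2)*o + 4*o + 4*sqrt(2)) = o^5 - 3*o^4 + 3*sqrt(2)*o^4 - 18*o^3 - 9*sqrt(2)*o^3 - 66*sqrt(2)*o^2 + 12*o^2 - 88*o + 72*sqrt(2)*o + 96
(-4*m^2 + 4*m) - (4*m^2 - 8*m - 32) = -8*m^2 + 12*m + 32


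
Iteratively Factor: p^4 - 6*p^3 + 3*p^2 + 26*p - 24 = (p - 1)*(p^3 - 5*p^2 - 2*p + 24) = (p - 1)*(p + 2)*(p^2 - 7*p + 12) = (p - 3)*(p - 1)*(p + 2)*(p - 4)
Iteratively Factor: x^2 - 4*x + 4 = (x - 2)*(x - 2)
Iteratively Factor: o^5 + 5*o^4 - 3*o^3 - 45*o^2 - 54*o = (o)*(o^4 + 5*o^3 - 3*o^2 - 45*o - 54) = o*(o + 3)*(o^3 + 2*o^2 - 9*o - 18) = o*(o - 3)*(o + 3)*(o^2 + 5*o + 6) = o*(o - 3)*(o + 2)*(o + 3)*(o + 3)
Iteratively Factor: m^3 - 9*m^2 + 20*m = (m - 4)*(m^2 - 5*m) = m*(m - 4)*(m - 5)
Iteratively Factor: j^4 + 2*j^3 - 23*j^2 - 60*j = (j)*(j^3 + 2*j^2 - 23*j - 60) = j*(j + 4)*(j^2 - 2*j - 15) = j*(j - 5)*(j + 4)*(j + 3)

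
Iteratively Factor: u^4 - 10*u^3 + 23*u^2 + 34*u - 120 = (u - 3)*(u^3 - 7*u^2 + 2*u + 40) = (u - 5)*(u - 3)*(u^2 - 2*u - 8) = (u - 5)*(u - 4)*(u - 3)*(u + 2)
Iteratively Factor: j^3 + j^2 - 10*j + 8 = (j + 4)*(j^2 - 3*j + 2) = (j - 2)*(j + 4)*(j - 1)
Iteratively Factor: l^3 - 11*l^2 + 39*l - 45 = (l - 5)*(l^2 - 6*l + 9) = (l - 5)*(l - 3)*(l - 3)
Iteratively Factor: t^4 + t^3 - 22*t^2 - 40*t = (t + 4)*(t^3 - 3*t^2 - 10*t) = (t - 5)*(t + 4)*(t^2 + 2*t) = (t - 5)*(t + 2)*(t + 4)*(t)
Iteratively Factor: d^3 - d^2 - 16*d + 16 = (d + 4)*(d^2 - 5*d + 4) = (d - 4)*(d + 4)*(d - 1)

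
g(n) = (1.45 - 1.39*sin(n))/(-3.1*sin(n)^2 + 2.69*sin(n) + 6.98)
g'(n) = (1.45 - 1.39*sin(n))*(6.2*sin(n)*cos(n) - 2.69*cos(n))/(-3.1*sin(n)^2 + 2.69*sin(n) + 6.98)^2 - 1.39*cos(n)/(-3.1*sin(n)^2 + 2.69*sin(n) + 6.98) = (-4.309*sin(n)^2 + 8.99*sin(n) - 13.6027)*cos(n)/(9.61*sin(n)^4 - 16.678*sin(n)^3 - 36.0399*sin(n)^2 + 37.5524*sin(n) + 48.7204)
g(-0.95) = 0.94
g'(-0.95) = -1.84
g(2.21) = 0.05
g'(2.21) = 0.11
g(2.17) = 0.04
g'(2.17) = 0.10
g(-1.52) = 2.36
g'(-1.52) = -0.95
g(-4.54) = 0.01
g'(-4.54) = 0.03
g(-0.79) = 0.70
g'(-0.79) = -1.27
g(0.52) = 0.10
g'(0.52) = -0.16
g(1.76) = 0.01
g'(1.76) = 0.04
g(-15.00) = 0.60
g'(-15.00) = 1.05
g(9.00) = 0.12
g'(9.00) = 0.17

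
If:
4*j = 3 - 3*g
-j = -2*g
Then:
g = 3/11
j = 6/11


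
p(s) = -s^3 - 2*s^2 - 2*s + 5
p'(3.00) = -41.00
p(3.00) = -46.00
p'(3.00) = -41.00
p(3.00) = -46.00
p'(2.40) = -28.88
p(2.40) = -25.14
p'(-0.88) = -0.80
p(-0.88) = 5.89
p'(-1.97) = -5.76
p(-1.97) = 8.82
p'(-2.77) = -13.94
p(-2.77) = 16.45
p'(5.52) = -115.49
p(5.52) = -235.18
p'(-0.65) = -0.67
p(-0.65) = 5.73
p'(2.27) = -26.54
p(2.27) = -21.54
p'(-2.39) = -9.58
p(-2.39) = 12.01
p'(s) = -3*s^2 - 4*s - 2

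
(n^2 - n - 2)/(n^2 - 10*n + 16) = (n + 1)/(n - 8)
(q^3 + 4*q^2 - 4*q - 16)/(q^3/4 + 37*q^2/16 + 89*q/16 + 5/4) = 16*(q^2 - 4)/(4*q^2 + 21*q + 5)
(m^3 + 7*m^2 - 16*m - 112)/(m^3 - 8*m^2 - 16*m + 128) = (m + 7)/(m - 8)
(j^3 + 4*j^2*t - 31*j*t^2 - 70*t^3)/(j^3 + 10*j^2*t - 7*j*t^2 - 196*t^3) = (-j^2 + 3*j*t + 10*t^2)/(-j^2 - 3*j*t + 28*t^2)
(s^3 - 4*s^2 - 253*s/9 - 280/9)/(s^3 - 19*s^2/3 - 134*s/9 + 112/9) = (3*s + 5)/(3*s - 2)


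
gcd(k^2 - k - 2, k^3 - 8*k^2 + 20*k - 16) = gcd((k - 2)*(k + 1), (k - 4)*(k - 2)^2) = k - 2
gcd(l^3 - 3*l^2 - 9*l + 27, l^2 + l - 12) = l - 3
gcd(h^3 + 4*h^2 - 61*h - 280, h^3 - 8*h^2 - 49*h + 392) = h^2 - h - 56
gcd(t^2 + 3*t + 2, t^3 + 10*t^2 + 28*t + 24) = t + 2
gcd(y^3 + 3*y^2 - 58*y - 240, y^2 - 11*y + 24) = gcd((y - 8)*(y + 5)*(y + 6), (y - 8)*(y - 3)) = y - 8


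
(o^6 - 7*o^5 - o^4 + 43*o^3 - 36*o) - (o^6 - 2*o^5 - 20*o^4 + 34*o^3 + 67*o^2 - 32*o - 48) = -5*o^5 + 19*o^4 + 9*o^3 - 67*o^2 - 4*o + 48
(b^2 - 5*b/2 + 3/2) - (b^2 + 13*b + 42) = -31*b/2 - 81/2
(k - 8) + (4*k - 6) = 5*k - 14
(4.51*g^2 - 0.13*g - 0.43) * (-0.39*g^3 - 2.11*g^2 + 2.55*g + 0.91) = -1.7589*g^5 - 9.4654*g^4 + 11.9425*g^3 + 4.6799*g^2 - 1.2148*g - 0.3913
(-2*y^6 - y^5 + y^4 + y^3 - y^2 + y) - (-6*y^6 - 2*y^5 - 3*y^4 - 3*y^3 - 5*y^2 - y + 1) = 4*y^6 + y^5 + 4*y^4 + 4*y^3 + 4*y^2 + 2*y - 1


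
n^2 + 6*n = n*(n + 6)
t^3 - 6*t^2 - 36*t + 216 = (t - 6)^2*(t + 6)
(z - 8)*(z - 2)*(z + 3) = z^3 - 7*z^2 - 14*z + 48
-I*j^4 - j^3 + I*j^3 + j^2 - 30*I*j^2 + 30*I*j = j*(j - 6*I)*(j + 5*I)*(-I*j + I)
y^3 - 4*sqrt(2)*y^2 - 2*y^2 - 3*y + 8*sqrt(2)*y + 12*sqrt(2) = (y - 3)*(y + 1)*(y - 4*sqrt(2))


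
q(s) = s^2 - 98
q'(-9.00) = -18.00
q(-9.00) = -17.00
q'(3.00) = 6.00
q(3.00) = -89.00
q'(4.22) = 8.44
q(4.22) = -80.19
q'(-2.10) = -4.20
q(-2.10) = -93.59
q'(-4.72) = -9.44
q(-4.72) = -75.72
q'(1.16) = 2.32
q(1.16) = -96.65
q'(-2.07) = -4.14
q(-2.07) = -93.72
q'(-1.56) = -3.12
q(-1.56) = -95.57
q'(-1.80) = -3.60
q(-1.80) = -94.76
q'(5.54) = 11.08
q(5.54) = -67.31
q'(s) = 2*s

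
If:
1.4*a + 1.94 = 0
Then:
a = -1.39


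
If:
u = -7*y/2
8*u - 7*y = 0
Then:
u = 0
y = 0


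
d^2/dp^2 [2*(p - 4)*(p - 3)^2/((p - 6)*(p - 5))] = 8*(7*p^3 - 99*p^2 + 459*p - 693)/(p^6 - 33*p^5 + 453*p^4 - 3311*p^3 + 13590*p^2 - 29700*p + 27000)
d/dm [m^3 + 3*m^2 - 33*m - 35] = 3*m^2 + 6*m - 33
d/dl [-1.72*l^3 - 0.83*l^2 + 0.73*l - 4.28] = -5.16*l^2 - 1.66*l + 0.73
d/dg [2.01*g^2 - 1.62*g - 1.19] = 4.02*g - 1.62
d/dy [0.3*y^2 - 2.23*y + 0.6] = 0.6*y - 2.23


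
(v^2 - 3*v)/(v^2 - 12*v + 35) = v*(v - 3)/(v^2 - 12*v + 35)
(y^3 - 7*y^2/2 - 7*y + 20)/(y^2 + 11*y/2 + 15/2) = (y^2 - 6*y + 8)/(y + 3)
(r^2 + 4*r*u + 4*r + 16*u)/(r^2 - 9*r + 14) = (r^2 + 4*r*u + 4*r + 16*u)/(r^2 - 9*r + 14)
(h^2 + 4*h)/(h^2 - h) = (h + 4)/(h - 1)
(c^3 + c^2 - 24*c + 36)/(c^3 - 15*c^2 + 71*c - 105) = (c^2 + 4*c - 12)/(c^2 - 12*c + 35)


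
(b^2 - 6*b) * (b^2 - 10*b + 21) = b^4 - 16*b^3 + 81*b^2 - 126*b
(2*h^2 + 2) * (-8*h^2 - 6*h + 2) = -16*h^4 - 12*h^3 - 12*h^2 - 12*h + 4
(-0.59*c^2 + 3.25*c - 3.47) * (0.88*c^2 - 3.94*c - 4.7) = -0.5192*c^4 + 5.1846*c^3 - 13.0856*c^2 - 1.6032*c + 16.309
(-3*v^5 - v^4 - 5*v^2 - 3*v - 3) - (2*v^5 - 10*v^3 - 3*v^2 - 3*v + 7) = -5*v^5 - v^4 + 10*v^3 - 2*v^2 - 10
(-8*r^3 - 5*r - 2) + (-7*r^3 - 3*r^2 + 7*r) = -15*r^3 - 3*r^2 + 2*r - 2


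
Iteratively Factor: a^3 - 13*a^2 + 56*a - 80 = (a - 5)*(a^2 - 8*a + 16) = (a - 5)*(a - 4)*(a - 4)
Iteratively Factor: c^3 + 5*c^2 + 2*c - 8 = (c + 2)*(c^2 + 3*c - 4) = (c - 1)*(c + 2)*(c + 4)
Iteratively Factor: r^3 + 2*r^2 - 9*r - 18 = (r + 2)*(r^2 - 9) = (r + 2)*(r + 3)*(r - 3)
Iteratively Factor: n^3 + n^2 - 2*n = (n)*(n^2 + n - 2) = n*(n + 2)*(n - 1)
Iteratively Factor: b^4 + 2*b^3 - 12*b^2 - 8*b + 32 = (b + 2)*(b^3 - 12*b + 16) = (b - 2)*(b + 2)*(b^2 + 2*b - 8) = (b - 2)^2*(b + 2)*(b + 4)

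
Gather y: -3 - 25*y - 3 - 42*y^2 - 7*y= -42*y^2 - 32*y - 6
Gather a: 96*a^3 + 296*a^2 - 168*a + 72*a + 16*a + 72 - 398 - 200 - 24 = 96*a^3 + 296*a^2 - 80*a - 550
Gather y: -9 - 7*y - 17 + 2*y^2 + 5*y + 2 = 2*y^2 - 2*y - 24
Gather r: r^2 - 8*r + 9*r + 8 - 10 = r^2 + r - 2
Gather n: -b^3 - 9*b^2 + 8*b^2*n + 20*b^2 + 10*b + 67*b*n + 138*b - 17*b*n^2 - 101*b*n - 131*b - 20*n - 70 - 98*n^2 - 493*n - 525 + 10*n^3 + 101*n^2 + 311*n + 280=-b^3 + 11*b^2 + 17*b + 10*n^3 + n^2*(3 - 17*b) + n*(8*b^2 - 34*b - 202) - 315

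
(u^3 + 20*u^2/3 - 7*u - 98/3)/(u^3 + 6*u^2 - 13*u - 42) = (u - 7/3)/(u - 3)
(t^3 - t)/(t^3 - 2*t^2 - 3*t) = (t - 1)/(t - 3)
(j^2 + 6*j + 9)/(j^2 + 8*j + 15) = (j + 3)/(j + 5)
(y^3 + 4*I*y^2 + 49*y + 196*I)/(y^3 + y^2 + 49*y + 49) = (y + 4*I)/(y + 1)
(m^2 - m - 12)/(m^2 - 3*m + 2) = (m^2 - m - 12)/(m^2 - 3*m + 2)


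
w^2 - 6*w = w*(w - 6)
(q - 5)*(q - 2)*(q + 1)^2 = q^4 - 5*q^3 - 3*q^2 + 13*q + 10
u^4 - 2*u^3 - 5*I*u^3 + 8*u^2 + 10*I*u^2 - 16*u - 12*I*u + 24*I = (u - 2)*(u - 6*I)*(u - I)*(u + 2*I)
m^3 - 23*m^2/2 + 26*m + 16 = (m - 8)*(m - 4)*(m + 1/2)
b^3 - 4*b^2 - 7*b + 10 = (b - 5)*(b - 1)*(b + 2)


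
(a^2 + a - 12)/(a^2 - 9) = (a + 4)/(a + 3)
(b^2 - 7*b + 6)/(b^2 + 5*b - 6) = (b - 6)/(b + 6)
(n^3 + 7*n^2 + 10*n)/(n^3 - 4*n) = (n + 5)/(n - 2)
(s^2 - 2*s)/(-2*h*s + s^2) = (2 - s)/(2*h - s)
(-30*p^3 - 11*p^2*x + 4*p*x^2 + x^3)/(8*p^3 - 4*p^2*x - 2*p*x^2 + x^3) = (-15*p^2 + 2*p*x + x^2)/(4*p^2 - 4*p*x + x^2)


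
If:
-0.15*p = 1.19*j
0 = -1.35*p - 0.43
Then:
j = 0.04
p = -0.32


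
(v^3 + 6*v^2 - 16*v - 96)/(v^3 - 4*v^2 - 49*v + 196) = (v^2 + 10*v + 24)/(v^2 - 49)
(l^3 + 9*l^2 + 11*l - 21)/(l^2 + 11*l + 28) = (l^2 + 2*l - 3)/(l + 4)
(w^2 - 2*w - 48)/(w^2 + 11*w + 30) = (w - 8)/(w + 5)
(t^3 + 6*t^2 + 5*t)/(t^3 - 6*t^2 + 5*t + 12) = t*(t + 5)/(t^2 - 7*t + 12)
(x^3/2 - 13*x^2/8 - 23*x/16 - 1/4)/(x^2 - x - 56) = (-8*x^3 + 26*x^2 + 23*x + 4)/(16*(-x^2 + x + 56))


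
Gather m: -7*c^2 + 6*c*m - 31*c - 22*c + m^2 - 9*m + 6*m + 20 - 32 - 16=-7*c^2 - 53*c + m^2 + m*(6*c - 3) - 28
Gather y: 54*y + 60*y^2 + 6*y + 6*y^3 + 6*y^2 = 6*y^3 + 66*y^2 + 60*y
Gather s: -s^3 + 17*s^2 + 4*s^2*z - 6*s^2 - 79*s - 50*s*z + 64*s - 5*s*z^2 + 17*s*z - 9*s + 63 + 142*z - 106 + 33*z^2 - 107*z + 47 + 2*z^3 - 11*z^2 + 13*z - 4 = -s^3 + s^2*(4*z + 11) + s*(-5*z^2 - 33*z - 24) + 2*z^3 + 22*z^2 + 48*z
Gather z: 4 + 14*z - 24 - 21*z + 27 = 7 - 7*z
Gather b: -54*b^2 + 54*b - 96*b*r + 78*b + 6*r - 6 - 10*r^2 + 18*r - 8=-54*b^2 + b*(132 - 96*r) - 10*r^2 + 24*r - 14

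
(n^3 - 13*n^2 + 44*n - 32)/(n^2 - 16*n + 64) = (n^2 - 5*n + 4)/(n - 8)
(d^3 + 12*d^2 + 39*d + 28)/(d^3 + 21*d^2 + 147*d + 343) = (d^2 + 5*d + 4)/(d^2 + 14*d + 49)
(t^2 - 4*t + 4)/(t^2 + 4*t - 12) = (t - 2)/(t + 6)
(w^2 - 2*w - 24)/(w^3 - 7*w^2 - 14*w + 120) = 1/(w - 5)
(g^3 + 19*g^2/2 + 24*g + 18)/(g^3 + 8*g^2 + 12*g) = (g + 3/2)/g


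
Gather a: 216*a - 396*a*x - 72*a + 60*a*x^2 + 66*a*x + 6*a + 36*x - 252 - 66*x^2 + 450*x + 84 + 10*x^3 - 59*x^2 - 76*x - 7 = a*(60*x^2 - 330*x + 150) + 10*x^3 - 125*x^2 + 410*x - 175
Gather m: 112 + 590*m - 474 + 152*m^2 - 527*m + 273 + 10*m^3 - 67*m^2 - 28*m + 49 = 10*m^3 + 85*m^2 + 35*m - 40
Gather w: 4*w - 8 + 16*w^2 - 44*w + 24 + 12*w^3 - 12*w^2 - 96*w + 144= 12*w^3 + 4*w^2 - 136*w + 160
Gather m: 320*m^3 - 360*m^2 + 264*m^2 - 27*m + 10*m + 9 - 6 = 320*m^3 - 96*m^2 - 17*m + 3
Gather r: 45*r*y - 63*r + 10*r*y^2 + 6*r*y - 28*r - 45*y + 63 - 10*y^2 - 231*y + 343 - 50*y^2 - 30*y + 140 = r*(10*y^2 + 51*y - 91) - 60*y^2 - 306*y + 546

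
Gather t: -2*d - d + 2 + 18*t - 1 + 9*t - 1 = -3*d + 27*t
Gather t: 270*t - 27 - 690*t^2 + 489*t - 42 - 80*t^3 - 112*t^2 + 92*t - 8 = -80*t^3 - 802*t^2 + 851*t - 77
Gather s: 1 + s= s + 1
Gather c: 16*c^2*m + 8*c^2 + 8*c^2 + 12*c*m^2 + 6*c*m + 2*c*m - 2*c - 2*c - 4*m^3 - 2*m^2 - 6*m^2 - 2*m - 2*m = c^2*(16*m + 16) + c*(12*m^2 + 8*m - 4) - 4*m^3 - 8*m^2 - 4*m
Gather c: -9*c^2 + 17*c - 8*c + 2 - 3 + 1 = -9*c^2 + 9*c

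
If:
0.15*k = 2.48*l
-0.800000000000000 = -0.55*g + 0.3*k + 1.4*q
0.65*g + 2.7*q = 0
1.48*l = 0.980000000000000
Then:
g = 4.60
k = 10.95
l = 0.66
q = -1.11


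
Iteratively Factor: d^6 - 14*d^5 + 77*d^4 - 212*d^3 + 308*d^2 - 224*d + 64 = (d - 2)*(d^5 - 12*d^4 + 53*d^3 - 106*d^2 + 96*d - 32) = (d - 2)^2*(d^4 - 10*d^3 + 33*d^2 - 40*d + 16) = (d - 4)*(d - 2)^2*(d^3 - 6*d^2 + 9*d - 4) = (d - 4)^2*(d - 2)^2*(d^2 - 2*d + 1) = (d - 4)^2*(d - 2)^2*(d - 1)*(d - 1)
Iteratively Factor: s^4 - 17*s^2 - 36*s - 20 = (s + 2)*(s^3 - 2*s^2 - 13*s - 10) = (s - 5)*(s + 2)*(s^2 + 3*s + 2) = (s - 5)*(s + 2)^2*(s + 1)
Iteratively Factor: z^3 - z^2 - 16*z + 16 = (z + 4)*(z^2 - 5*z + 4) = (z - 1)*(z + 4)*(z - 4)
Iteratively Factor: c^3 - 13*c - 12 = (c - 4)*(c^2 + 4*c + 3) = (c - 4)*(c + 1)*(c + 3)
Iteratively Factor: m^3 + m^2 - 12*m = (m)*(m^2 + m - 12) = m*(m + 4)*(m - 3)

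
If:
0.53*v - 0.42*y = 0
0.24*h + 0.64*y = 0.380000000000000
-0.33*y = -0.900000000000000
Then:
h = -5.69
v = 2.16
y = 2.73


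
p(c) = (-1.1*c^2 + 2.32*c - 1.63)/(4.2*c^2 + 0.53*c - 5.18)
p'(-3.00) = -0.19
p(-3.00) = -0.60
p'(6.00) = -0.01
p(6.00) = -0.18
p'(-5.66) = -0.03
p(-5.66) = -0.40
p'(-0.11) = -0.52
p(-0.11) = 0.37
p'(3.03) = -0.02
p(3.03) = -0.13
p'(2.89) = -0.03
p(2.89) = -0.13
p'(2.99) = -0.02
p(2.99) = -0.13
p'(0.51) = -0.07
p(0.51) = 0.19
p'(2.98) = -0.02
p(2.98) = -0.13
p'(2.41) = -0.03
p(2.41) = -0.12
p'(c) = (2.32 - 2.2*c)/(4.2*c^2 + 0.53*c - 5.18) + (-8.4*c - 0.53)*(-1.1*c^2 + 2.32*c - 1.63)/(4.2*c^2 + 0.53*c - 5.18)^2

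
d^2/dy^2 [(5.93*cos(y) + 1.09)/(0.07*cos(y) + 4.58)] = (-124.040598*cos(y) + 0.9479085*cos(2*y) - 2.8437255)/(0.000343*cos(y)^3 + 0.067326*cos(y)^2 + 4.405044*cos(y) + 96.071912)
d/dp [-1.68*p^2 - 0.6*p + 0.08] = -3.36*p - 0.6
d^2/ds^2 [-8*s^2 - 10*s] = -16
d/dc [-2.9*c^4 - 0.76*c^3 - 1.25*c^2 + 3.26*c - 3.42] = -11.6*c^3 - 2.28*c^2 - 2.5*c + 3.26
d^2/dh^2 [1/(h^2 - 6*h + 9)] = 6/(h^4 - 12*h^3 + 54*h^2 - 108*h + 81)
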